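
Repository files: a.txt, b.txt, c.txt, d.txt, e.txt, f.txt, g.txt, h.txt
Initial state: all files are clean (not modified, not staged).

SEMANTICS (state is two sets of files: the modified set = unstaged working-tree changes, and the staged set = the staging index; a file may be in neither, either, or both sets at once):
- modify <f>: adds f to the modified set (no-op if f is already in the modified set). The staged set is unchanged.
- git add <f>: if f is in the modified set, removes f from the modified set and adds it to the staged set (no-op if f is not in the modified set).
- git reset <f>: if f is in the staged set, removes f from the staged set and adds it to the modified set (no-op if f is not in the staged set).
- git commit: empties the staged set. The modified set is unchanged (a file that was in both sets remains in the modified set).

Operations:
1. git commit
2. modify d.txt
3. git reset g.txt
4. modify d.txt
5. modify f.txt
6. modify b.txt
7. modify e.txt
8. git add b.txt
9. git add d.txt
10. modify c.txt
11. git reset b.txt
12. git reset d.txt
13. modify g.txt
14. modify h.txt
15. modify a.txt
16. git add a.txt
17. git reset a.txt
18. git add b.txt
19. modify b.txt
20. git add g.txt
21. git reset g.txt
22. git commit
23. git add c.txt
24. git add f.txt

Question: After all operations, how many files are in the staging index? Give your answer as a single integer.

Answer: 2

Derivation:
After op 1 (git commit): modified={none} staged={none}
After op 2 (modify d.txt): modified={d.txt} staged={none}
After op 3 (git reset g.txt): modified={d.txt} staged={none}
After op 4 (modify d.txt): modified={d.txt} staged={none}
After op 5 (modify f.txt): modified={d.txt, f.txt} staged={none}
After op 6 (modify b.txt): modified={b.txt, d.txt, f.txt} staged={none}
After op 7 (modify e.txt): modified={b.txt, d.txt, e.txt, f.txt} staged={none}
After op 8 (git add b.txt): modified={d.txt, e.txt, f.txt} staged={b.txt}
After op 9 (git add d.txt): modified={e.txt, f.txt} staged={b.txt, d.txt}
After op 10 (modify c.txt): modified={c.txt, e.txt, f.txt} staged={b.txt, d.txt}
After op 11 (git reset b.txt): modified={b.txt, c.txt, e.txt, f.txt} staged={d.txt}
After op 12 (git reset d.txt): modified={b.txt, c.txt, d.txt, e.txt, f.txt} staged={none}
After op 13 (modify g.txt): modified={b.txt, c.txt, d.txt, e.txt, f.txt, g.txt} staged={none}
After op 14 (modify h.txt): modified={b.txt, c.txt, d.txt, e.txt, f.txt, g.txt, h.txt} staged={none}
After op 15 (modify a.txt): modified={a.txt, b.txt, c.txt, d.txt, e.txt, f.txt, g.txt, h.txt} staged={none}
After op 16 (git add a.txt): modified={b.txt, c.txt, d.txt, e.txt, f.txt, g.txt, h.txt} staged={a.txt}
After op 17 (git reset a.txt): modified={a.txt, b.txt, c.txt, d.txt, e.txt, f.txt, g.txt, h.txt} staged={none}
After op 18 (git add b.txt): modified={a.txt, c.txt, d.txt, e.txt, f.txt, g.txt, h.txt} staged={b.txt}
After op 19 (modify b.txt): modified={a.txt, b.txt, c.txt, d.txt, e.txt, f.txt, g.txt, h.txt} staged={b.txt}
After op 20 (git add g.txt): modified={a.txt, b.txt, c.txt, d.txt, e.txt, f.txt, h.txt} staged={b.txt, g.txt}
After op 21 (git reset g.txt): modified={a.txt, b.txt, c.txt, d.txt, e.txt, f.txt, g.txt, h.txt} staged={b.txt}
After op 22 (git commit): modified={a.txt, b.txt, c.txt, d.txt, e.txt, f.txt, g.txt, h.txt} staged={none}
After op 23 (git add c.txt): modified={a.txt, b.txt, d.txt, e.txt, f.txt, g.txt, h.txt} staged={c.txt}
After op 24 (git add f.txt): modified={a.txt, b.txt, d.txt, e.txt, g.txt, h.txt} staged={c.txt, f.txt}
Final staged set: {c.txt, f.txt} -> count=2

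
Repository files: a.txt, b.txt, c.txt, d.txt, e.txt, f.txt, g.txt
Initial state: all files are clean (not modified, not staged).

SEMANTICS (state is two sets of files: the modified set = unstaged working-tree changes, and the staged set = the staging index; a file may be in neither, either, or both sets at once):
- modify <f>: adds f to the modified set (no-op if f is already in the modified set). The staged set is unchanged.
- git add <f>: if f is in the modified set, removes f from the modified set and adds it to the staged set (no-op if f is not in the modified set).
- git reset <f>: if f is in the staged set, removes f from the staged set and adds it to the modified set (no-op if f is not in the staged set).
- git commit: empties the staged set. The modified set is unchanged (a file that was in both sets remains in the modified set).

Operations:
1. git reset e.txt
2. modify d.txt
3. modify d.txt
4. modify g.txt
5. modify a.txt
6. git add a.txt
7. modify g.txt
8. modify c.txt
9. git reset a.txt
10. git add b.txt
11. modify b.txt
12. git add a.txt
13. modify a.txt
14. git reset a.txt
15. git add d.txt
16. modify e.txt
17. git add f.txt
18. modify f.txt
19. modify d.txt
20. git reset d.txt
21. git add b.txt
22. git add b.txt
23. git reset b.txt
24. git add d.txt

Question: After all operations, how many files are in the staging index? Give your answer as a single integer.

Answer: 1

Derivation:
After op 1 (git reset e.txt): modified={none} staged={none}
After op 2 (modify d.txt): modified={d.txt} staged={none}
After op 3 (modify d.txt): modified={d.txt} staged={none}
After op 4 (modify g.txt): modified={d.txt, g.txt} staged={none}
After op 5 (modify a.txt): modified={a.txt, d.txt, g.txt} staged={none}
After op 6 (git add a.txt): modified={d.txt, g.txt} staged={a.txt}
After op 7 (modify g.txt): modified={d.txt, g.txt} staged={a.txt}
After op 8 (modify c.txt): modified={c.txt, d.txt, g.txt} staged={a.txt}
After op 9 (git reset a.txt): modified={a.txt, c.txt, d.txt, g.txt} staged={none}
After op 10 (git add b.txt): modified={a.txt, c.txt, d.txt, g.txt} staged={none}
After op 11 (modify b.txt): modified={a.txt, b.txt, c.txt, d.txt, g.txt} staged={none}
After op 12 (git add a.txt): modified={b.txt, c.txt, d.txt, g.txt} staged={a.txt}
After op 13 (modify a.txt): modified={a.txt, b.txt, c.txt, d.txt, g.txt} staged={a.txt}
After op 14 (git reset a.txt): modified={a.txt, b.txt, c.txt, d.txt, g.txt} staged={none}
After op 15 (git add d.txt): modified={a.txt, b.txt, c.txt, g.txt} staged={d.txt}
After op 16 (modify e.txt): modified={a.txt, b.txt, c.txt, e.txt, g.txt} staged={d.txt}
After op 17 (git add f.txt): modified={a.txt, b.txt, c.txt, e.txt, g.txt} staged={d.txt}
After op 18 (modify f.txt): modified={a.txt, b.txt, c.txt, e.txt, f.txt, g.txt} staged={d.txt}
After op 19 (modify d.txt): modified={a.txt, b.txt, c.txt, d.txt, e.txt, f.txt, g.txt} staged={d.txt}
After op 20 (git reset d.txt): modified={a.txt, b.txt, c.txt, d.txt, e.txt, f.txt, g.txt} staged={none}
After op 21 (git add b.txt): modified={a.txt, c.txt, d.txt, e.txt, f.txt, g.txt} staged={b.txt}
After op 22 (git add b.txt): modified={a.txt, c.txt, d.txt, e.txt, f.txt, g.txt} staged={b.txt}
After op 23 (git reset b.txt): modified={a.txt, b.txt, c.txt, d.txt, e.txt, f.txt, g.txt} staged={none}
After op 24 (git add d.txt): modified={a.txt, b.txt, c.txt, e.txt, f.txt, g.txt} staged={d.txt}
Final staged set: {d.txt} -> count=1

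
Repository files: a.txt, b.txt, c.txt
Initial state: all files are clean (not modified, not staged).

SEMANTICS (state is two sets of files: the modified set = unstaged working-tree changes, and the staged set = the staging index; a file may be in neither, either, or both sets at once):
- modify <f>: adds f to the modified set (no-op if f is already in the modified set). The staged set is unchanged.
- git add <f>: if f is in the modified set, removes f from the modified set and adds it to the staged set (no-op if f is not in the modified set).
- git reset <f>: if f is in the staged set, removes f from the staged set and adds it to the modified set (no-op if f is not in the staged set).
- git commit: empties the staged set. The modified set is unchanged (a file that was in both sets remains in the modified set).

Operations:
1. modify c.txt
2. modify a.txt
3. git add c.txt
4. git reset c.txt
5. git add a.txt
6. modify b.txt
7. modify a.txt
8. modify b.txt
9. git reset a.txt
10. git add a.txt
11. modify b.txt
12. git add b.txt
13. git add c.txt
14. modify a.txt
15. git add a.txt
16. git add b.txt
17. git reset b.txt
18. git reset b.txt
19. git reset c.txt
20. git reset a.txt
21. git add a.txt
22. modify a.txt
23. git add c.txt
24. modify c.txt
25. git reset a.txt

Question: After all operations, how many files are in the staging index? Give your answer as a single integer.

Answer: 1

Derivation:
After op 1 (modify c.txt): modified={c.txt} staged={none}
After op 2 (modify a.txt): modified={a.txt, c.txt} staged={none}
After op 3 (git add c.txt): modified={a.txt} staged={c.txt}
After op 4 (git reset c.txt): modified={a.txt, c.txt} staged={none}
After op 5 (git add a.txt): modified={c.txt} staged={a.txt}
After op 6 (modify b.txt): modified={b.txt, c.txt} staged={a.txt}
After op 7 (modify a.txt): modified={a.txt, b.txt, c.txt} staged={a.txt}
After op 8 (modify b.txt): modified={a.txt, b.txt, c.txt} staged={a.txt}
After op 9 (git reset a.txt): modified={a.txt, b.txt, c.txt} staged={none}
After op 10 (git add a.txt): modified={b.txt, c.txt} staged={a.txt}
After op 11 (modify b.txt): modified={b.txt, c.txt} staged={a.txt}
After op 12 (git add b.txt): modified={c.txt} staged={a.txt, b.txt}
After op 13 (git add c.txt): modified={none} staged={a.txt, b.txt, c.txt}
After op 14 (modify a.txt): modified={a.txt} staged={a.txt, b.txt, c.txt}
After op 15 (git add a.txt): modified={none} staged={a.txt, b.txt, c.txt}
After op 16 (git add b.txt): modified={none} staged={a.txt, b.txt, c.txt}
After op 17 (git reset b.txt): modified={b.txt} staged={a.txt, c.txt}
After op 18 (git reset b.txt): modified={b.txt} staged={a.txt, c.txt}
After op 19 (git reset c.txt): modified={b.txt, c.txt} staged={a.txt}
After op 20 (git reset a.txt): modified={a.txt, b.txt, c.txt} staged={none}
After op 21 (git add a.txt): modified={b.txt, c.txt} staged={a.txt}
After op 22 (modify a.txt): modified={a.txt, b.txt, c.txt} staged={a.txt}
After op 23 (git add c.txt): modified={a.txt, b.txt} staged={a.txt, c.txt}
After op 24 (modify c.txt): modified={a.txt, b.txt, c.txt} staged={a.txt, c.txt}
After op 25 (git reset a.txt): modified={a.txt, b.txt, c.txt} staged={c.txt}
Final staged set: {c.txt} -> count=1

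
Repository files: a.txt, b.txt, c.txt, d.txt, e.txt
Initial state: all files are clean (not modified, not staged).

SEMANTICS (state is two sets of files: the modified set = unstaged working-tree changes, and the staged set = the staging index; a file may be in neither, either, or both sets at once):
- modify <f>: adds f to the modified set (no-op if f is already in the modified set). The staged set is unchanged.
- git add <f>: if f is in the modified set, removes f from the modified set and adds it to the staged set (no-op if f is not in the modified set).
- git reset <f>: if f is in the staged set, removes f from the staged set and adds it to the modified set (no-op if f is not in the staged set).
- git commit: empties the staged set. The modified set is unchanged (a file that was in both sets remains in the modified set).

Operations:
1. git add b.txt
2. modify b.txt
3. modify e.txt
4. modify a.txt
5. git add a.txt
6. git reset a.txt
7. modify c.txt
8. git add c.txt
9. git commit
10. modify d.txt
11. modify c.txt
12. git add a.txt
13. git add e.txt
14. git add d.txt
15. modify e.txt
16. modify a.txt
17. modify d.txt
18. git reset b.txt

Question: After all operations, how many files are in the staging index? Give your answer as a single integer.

After op 1 (git add b.txt): modified={none} staged={none}
After op 2 (modify b.txt): modified={b.txt} staged={none}
After op 3 (modify e.txt): modified={b.txt, e.txt} staged={none}
After op 4 (modify a.txt): modified={a.txt, b.txt, e.txt} staged={none}
After op 5 (git add a.txt): modified={b.txt, e.txt} staged={a.txt}
After op 6 (git reset a.txt): modified={a.txt, b.txt, e.txt} staged={none}
After op 7 (modify c.txt): modified={a.txt, b.txt, c.txt, e.txt} staged={none}
After op 8 (git add c.txt): modified={a.txt, b.txt, e.txt} staged={c.txt}
After op 9 (git commit): modified={a.txt, b.txt, e.txt} staged={none}
After op 10 (modify d.txt): modified={a.txt, b.txt, d.txt, e.txt} staged={none}
After op 11 (modify c.txt): modified={a.txt, b.txt, c.txt, d.txt, e.txt} staged={none}
After op 12 (git add a.txt): modified={b.txt, c.txt, d.txt, e.txt} staged={a.txt}
After op 13 (git add e.txt): modified={b.txt, c.txt, d.txt} staged={a.txt, e.txt}
After op 14 (git add d.txt): modified={b.txt, c.txt} staged={a.txt, d.txt, e.txt}
After op 15 (modify e.txt): modified={b.txt, c.txt, e.txt} staged={a.txt, d.txt, e.txt}
After op 16 (modify a.txt): modified={a.txt, b.txt, c.txt, e.txt} staged={a.txt, d.txt, e.txt}
After op 17 (modify d.txt): modified={a.txt, b.txt, c.txt, d.txt, e.txt} staged={a.txt, d.txt, e.txt}
After op 18 (git reset b.txt): modified={a.txt, b.txt, c.txt, d.txt, e.txt} staged={a.txt, d.txt, e.txt}
Final staged set: {a.txt, d.txt, e.txt} -> count=3

Answer: 3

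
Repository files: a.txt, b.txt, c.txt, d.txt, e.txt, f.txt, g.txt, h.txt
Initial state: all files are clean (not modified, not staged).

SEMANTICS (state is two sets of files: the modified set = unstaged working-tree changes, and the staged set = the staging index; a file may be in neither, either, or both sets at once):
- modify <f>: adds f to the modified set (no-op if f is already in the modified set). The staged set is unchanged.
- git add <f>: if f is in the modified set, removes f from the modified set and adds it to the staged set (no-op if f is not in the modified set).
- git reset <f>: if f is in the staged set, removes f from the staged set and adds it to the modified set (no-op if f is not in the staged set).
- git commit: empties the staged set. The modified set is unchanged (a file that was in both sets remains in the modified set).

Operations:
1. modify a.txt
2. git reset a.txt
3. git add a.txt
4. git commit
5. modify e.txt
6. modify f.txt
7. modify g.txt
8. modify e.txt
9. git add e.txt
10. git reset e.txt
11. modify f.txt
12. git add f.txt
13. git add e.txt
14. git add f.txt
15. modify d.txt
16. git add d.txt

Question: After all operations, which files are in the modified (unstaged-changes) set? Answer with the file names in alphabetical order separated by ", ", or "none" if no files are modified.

Answer: g.txt

Derivation:
After op 1 (modify a.txt): modified={a.txt} staged={none}
After op 2 (git reset a.txt): modified={a.txt} staged={none}
After op 3 (git add a.txt): modified={none} staged={a.txt}
After op 4 (git commit): modified={none} staged={none}
After op 5 (modify e.txt): modified={e.txt} staged={none}
After op 6 (modify f.txt): modified={e.txt, f.txt} staged={none}
After op 7 (modify g.txt): modified={e.txt, f.txt, g.txt} staged={none}
After op 8 (modify e.txt): modified={e.txt, f.txt, g.txt} staged={none}
After op 9 (git add e.txt): modified={f.txt, g.txt} staged={e.txt}
After op 10 (git reset e.txt): modified={e.txt, f.txt, g.txt} staged={none}
After op 11 (modify f.txt): modified={e.txt, f.txt, g.txt} staged={none}
After op 12 (git add f.txt): modified={e.txt, g.txt} staged={f.txt}
After op 13 (git add e.txt): modified={g.txt} staged={e.txt, f.txt}
After op 14 (git add f.txt): modified={g.txt} staged={e.txt, f.txt}
After op 15 (modify d.txt): modified={d.txt, g.txt} staged={e.txt, f.txt}
After op 16 (git add d.txt): modified={g.txt} staged={d.txt, e.txt, f.txt}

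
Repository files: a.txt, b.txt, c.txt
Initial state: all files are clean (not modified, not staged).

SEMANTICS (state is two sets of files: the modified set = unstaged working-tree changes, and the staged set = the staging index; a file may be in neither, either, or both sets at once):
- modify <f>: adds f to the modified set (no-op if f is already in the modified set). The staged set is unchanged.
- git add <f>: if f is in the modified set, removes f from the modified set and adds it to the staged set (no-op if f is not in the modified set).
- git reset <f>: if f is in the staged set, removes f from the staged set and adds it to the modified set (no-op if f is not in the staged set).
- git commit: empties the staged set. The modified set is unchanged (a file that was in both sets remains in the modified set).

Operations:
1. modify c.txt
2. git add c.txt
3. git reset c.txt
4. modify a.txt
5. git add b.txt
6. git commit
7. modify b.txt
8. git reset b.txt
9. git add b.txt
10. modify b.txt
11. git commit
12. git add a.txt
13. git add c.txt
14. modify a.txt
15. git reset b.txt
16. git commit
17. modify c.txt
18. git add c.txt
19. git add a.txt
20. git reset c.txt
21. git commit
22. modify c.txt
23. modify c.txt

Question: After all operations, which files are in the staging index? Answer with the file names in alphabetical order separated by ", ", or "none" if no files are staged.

After op 1 (modify c.txt): modified={c.txt} staged={none}
After op 2 (git add c.txt): modified={none} staged={c.txt}
After op 3 (git reset c.txt): modified={c.txt} staged={none}
After op 4 (modify a.txt): modified={a.txt, c.txt} staged={none}
After op 5 (git add b.txt): modified={a.txt, c.txt} staged={none}
After op 6 (git commit): modified={a.txt, c.txt} staged={none}
After op 7 (modify b.txt): modified={a.txt, b.txt, c.txt} staged={none}
After op 8 (git reset b.txt): modified={a.txt, b.txt, c.txt} staged={none}
After op 9 (git add b.txt): modified={a.txt, c.txt} staged={b.txt}
After op 10 (modify b.txt): modified={a.txt, b.txt, c.txt} staged={b.txt}
After op 11 (git commit): modified={a.txt, b.txt, c.txt} staged={none}
After op 12 (git add a.txt): modified={b.txt, c.txt} staged={a.txt}
After op 13 (git add c.txt): modified={b.txt} staged={a.txt, c.txt}
After op 14 (modify a.txt): modified={a.txt, b.txt} staged={a.txt, c.txt}
After op 15 (git reset b.txt): modified={a.txt, b.txt} staged={a.txt, c.txt}
After op 16 (git commit): modified={a.txt, b.txt} staged={none}
After op 17 (modify c.txt): modified={a.txt, b.txt, c.txt} staged={none}
After op 18 (git add c.txt): modified={a.txt, b.txt} staged={c.txt}
After op 19 (git add a.txt): modified={b.txt} staged={a.txt, c.txt}
After op 20 (git reset c.txt): modified={b.txt, c.txt} staged={a.txt}
After op 21 (git commit): modified={b.txt, c.txt} staged={none}
After op 22 (modify c.txt): modified={b.txt, c.txt} staged={none}
After op 23 (modify c.txt): modified={b.txt, c.txt} staged={none}

Answer: none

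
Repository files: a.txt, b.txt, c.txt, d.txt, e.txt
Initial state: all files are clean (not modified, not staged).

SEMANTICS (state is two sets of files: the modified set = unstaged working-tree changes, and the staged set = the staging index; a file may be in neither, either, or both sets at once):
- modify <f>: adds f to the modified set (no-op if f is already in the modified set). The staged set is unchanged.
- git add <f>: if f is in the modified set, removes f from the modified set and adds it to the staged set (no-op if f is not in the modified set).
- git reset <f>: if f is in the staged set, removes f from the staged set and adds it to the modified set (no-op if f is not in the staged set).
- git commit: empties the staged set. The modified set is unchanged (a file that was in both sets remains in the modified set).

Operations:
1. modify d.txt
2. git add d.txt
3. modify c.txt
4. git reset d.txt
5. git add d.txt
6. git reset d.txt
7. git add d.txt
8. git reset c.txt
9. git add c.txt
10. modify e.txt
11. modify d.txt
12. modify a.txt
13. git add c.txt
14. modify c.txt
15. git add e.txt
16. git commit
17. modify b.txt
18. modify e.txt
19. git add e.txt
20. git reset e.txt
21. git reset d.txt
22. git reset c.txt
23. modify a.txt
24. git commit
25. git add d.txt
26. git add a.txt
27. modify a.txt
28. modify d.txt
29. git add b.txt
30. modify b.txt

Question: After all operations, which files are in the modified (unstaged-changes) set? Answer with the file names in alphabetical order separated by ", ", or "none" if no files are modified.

After op 1 (modify d.txt): modified={d.txt} staged={none}
After op 2 (git add d.txt): modified={none} staged={d.txt}
After op 3 (modify c.txt): modified={c.txt} staged={d.txt}
After op 4 (git reset d.txt): modified={c.txt, d.txt} staged={none}
After op 5 (git add d.txt): modified={c.txt} staged={d.txt}
After op 6 (git reset d.txt): modified={c.txt, d.txt} staged={none}
After op 7 (git add d.txt): modified={c.txt} staged={d.txt}
After op 8 (git reset c.txt): modified={c.txt} staged={d.txt}
After op 9 (git add c.txt): modified={none} staged={c.txt, d.txt}
After op 10 (modify e.txt): modified={e.txt} staged={c.txt, d.txt}
After op 11 (modify d.txt): modified={d.txt, e.txt} staged={c.txt, d.txt}
After op 12 (modify a.txt): modified={a.txt, d.txt, e.txt} staged={c.txt, d.txt}
After op 13 (git add c.txt): modified={a.txt, d.txt, e.txt} staged={c.txt, d.txt}
After op 14 (modify c.txt): modified={a.txt, c.txt, d.txt, e.txt} staged={c.txt, d.txt}
After op 15 (git add e.txt): modified={a.txt, c.txt, d.txt} staged={c.txt, d.txt, e.txt}
After op 16 (git commit): modified={a.txt, c.txt, d.txt} staged={none}
After op 17 (modify b.txt): modified={a.txt, b.txt, c.txt, d.txt} staged={none}
After op 18 (modify e.txt): modified={a.txt, b.txt, c.txt, d.txt, e.txt} staged={none}
After op 19 (git add e.txt): modified={a.txt, b.txt, c.txt, d.txt} staged={e.txt}
After op 20 (git reset e.txt): modified={a.txt, b.txt, c.txt, d.txt, e.txt} staged={none}
After op 21 (git reset d.txt): modified={a.txt, b.txt, c.txt, d.txt, e.txt} staged={none}
After op 22 (git reset c.txt): modified={a.txt, b.txt, c.txt, d.txt, e.txt} staged={none}
After op 23 (modify a.txt): modified={a.txt, b.txt, c.txt, d.txt, e.txt} staged={none}
After op 24 (git commit): modified={a.txt, b.txt, c.txt, d.txt, e.txt} staged={none}
After op 25 (git add d.txt): modified={a.txt, b.txt, c.txt, e.txt} staged={d.txt}
After op 26 (git add a.txt): modified={b.txt, c.txt, e.txt} staged={a.txt, d.txt}
After op 27 (modify a.txt): modified={a.txt, b.txt, c.txt, e.txt} staged={a.txt, d.txt}
After op 28 (modify d.txt): modified={a.txt, b.txt, c.txt, d.txt, e.txt} staged={a.txt, d.txt}
After op 29 (git add b.txt): modified={a.txt, c.txt, d.txt, e.txt} staged={a.txt, b.txt, d.txt}
After op 30 (modify b.txt): modified={a.txt, b.txt, c.txt, d.txt, e.txt} staged={a.txt, b.txt, d.txt}

Answer: a.txt, b.txt, c.txt, d.txt, e.txt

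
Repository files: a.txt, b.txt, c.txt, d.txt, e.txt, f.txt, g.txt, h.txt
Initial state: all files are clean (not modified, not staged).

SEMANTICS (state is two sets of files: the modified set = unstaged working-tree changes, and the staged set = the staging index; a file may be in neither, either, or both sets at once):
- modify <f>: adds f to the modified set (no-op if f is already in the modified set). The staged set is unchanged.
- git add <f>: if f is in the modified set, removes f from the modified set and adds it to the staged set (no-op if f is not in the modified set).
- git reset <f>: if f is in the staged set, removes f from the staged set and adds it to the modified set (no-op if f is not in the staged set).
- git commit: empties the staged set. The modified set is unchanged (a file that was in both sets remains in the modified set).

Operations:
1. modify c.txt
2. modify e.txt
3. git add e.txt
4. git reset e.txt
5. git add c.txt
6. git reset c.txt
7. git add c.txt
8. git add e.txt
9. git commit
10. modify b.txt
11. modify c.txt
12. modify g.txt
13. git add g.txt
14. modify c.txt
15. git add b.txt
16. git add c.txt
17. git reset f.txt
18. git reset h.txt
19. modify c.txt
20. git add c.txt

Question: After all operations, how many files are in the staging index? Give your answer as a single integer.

Answer: 3

Derivation:
After op 1 (modify c.txt): modified={c.txt} staged={none}
After op 2 (modify e.txt): modified={c.txt, e.txt} staged={none}
After op 3 (git add e.txt): modified={c.txt} staged={e.txt}
After op 4 (git reset e.txt): modified={c.txt, e.txt} staged={none}
After op 5 (git add c.txt): modified={e.txt} staged={c.txt}
After op 6 (git reset c.txt): modified={c.txt, e.txt} staged={none}
After op 7 (git add c.txt): modified={e.txt} staged={c.txt}
After op 8 (git add e.txt): modified={none} staged={c.txt, e.txt}
After op 9 (git commit): modified={none} staged={none}
After op 10 (modify b.txt): modified={b.txt} staged={none}
After op 11 (modify c.txt): modified={b.txt, c.txt} staged={none}
After op 12 (modify g.txt): modified={b.txt, c.txt, g.txt} staged={none}
After op 13 (git add g.txt): modified={b.txt, c.txt} staged={g.txt}
After op 14 (modify c.txt): modified={b.txt, c.txt} staged={g.txt}
After op 15 (git add b.txt): modified={c.txt} staged={b.txt, g.txt}
After op 16 (git add c.txt): modified={none} staged={b.txt, c.txt, g.txt}
After op 17 (git reset f.txt): modified={none} staged={b.txt, c.txt, g.txt}
After op 18 (git reset h.txt): modified={none} staged={b.txt, c.txt, g.txt}
After op 19 (modify c.txt): modified={c.txt} staged={b.txt, c.txt, g.txt}
After op 20 (git add c.txt): modified={none} staged={b.txt, c.txt, g.txt}
Final staged set: {b.txt, c.txt, g.txt} -> count=3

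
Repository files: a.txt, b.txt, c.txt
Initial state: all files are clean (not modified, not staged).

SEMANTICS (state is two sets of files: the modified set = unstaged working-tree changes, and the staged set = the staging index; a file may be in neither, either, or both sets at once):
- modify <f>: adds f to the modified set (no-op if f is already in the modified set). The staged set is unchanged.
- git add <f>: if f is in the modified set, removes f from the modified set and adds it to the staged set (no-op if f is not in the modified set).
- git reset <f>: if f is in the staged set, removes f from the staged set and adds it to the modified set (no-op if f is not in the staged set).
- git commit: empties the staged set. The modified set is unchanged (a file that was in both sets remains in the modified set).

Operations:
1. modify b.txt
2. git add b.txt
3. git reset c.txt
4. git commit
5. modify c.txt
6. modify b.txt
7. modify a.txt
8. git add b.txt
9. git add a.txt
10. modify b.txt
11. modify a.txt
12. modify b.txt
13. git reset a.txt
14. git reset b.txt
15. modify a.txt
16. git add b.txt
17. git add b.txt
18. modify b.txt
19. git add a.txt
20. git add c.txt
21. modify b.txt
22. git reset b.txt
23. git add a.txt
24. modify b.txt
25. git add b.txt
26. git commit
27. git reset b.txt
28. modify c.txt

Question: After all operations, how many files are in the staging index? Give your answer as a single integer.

Answer: 0

Derivation:
After op 1 (modify b.txt): modified={b.txt} staged={none}
After op 2 (git add b.txt): modified={none} staged={b.txt}
After op 3 (git reset c.txt): modified={none} staged={b.txt}
After op 4 (git commit): modified={none} staged={none}
After op 5 (modify c.txt): modified={c.txt} staged={none}
After op 6 (modify b.txt): modified={b.txt, c.txt} staged={none}
After op 7 (modify a.txt): modified={a.txt, b.txt, c.txt} staged={none}
After op 8 (git add b.txt): modified={a.txt, c.txt} staged={b.txt}
After op 9 (git add a.txt): modified={c.txt} staged={a.txt, b.txt}
After op 10 (modify b.txt): modified={b.txt, c.txt} staged={a.txt, b.txt}
After op 11 (modify a.txt): modified={a.txt, b.txt, c.txt} staged={a.txt, b.txt}
After op 12 (modify b.txt): modified={a.txt, b.txt, c.txt} staged={a.txt, b.txt}
After op 13 (git reset a.txt): modified={a.txt, b.txt, c.txt} staged={b.txt}
After op 14 (git reset b.txt): modified={a.txt, b.txt, c.txt} staged={none}
After op 15 (modify a.txt): modified={a.txt, b.txt, c.txt} staged={none}
After op 16 (git add b.txt): modified={a.txt, c.txt} staged={b.txt}
After op 17 (git add b.txt): modified={a.txt, c.txt} staged={b.txt}
After op 18 (modify b.txt): modified={a.txt, b.txt, c.txt} staged={b.txt}
After op 19 (git add a.txt): modified={b.txt, c.txt} staged={a.txt, b.txt}
After op 20 (git add c.txt): modified={b.txt} staged={a.txt, b.txt, c.txt}
After op 21 (modify b.txt): modified={b.txt} staged={a.txt, b.txt, c.txt}
After op 22 (git reset b.txt): modified={b.txt} staged={a.txt, c.txt}
After op 23 (git add a.txt): modified={b.txt} staged={a.txt, c.txt}
After op 24 (modify b.txt): modified={b.txt} staged={a.txt, c.txt}
After op 25 (git add b.txt): modified={none} staged={a.txt, b.txt, c.txt}
After op 26 (git commit): modified={none} staged={none}
After op 27 (git reset b.txt): modified={none} staged={none}
After op 28 (modify c.txt): modified={c.txt} staged={none}
Final staged set: {none} -> count=0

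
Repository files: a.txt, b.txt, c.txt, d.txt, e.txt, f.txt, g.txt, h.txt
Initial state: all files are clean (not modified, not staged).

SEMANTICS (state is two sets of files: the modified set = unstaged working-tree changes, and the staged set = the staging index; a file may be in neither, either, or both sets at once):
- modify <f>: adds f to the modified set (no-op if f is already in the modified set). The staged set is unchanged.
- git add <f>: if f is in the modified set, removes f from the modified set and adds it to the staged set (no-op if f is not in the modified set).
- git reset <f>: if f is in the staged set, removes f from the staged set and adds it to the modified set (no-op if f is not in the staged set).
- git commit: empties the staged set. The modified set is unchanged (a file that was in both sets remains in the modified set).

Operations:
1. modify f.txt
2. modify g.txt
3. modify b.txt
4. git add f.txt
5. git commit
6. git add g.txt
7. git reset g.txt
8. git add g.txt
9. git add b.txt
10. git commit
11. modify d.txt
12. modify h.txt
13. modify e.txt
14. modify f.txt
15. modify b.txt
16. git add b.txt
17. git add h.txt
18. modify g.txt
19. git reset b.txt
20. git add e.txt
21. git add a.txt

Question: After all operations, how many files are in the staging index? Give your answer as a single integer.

After op 1 (modify f.txt): modified={f.txt} staged={none}
After op 2 (modify g.txt): modified={f.txt, g.txt} staged={none}
After op 3 (modify b.txt): modified={b.txt, f.txt, g.txt} staged={none}
After op 4 (git add f.txt): modified={b.txt, g.txt} staged={f.txt}
After op 5 (git commit): modified={b.txt, g.txt} staged={none}
After op 6 (git add g.txt): modified={b.txt} staged={g.txt}
After op 7 (git reset g.txt): modified={b.txt, g.txt} staged={none}
After op 8 (git add g.txt): modified={b.txt} staged={g.txt}
After op 9 (git add b.txt): modified={none} staged={b.txt, g.txt}
After op 10 (git commit): modified={none} staged={none}
After op 11 (modify d.txt): modified={d.txt} staged={none}
After op 12 (modify h.txt): modified={d.txt, h.txt} staged={none}
After op 13 (modify e.txt): modified={d.txt, e.txt, h.txt} staged={none}
After op 14 (modify f.txt): modified={d.txt, e.txt, f.txt, h.txt} staged={none}
After op 15 (modify b.txt): modified={b.txt, d.txt, e.txt, f.txt, h.txt} staged={none}
After op 16 (git add b.txt): modified={d.txt, e.txt, f.txt, h.txt} staged={b.txt}
After op 17 (git add h.txt): modified={d.txt, e.txt, f.txt} staged={b.txt, h.txt}
After op 18 (modify g.txt): modified={d.txt, e.txt, f.txt, g.txt} staged={b.txt, h.txt}
After op 19 (git reset b.txt): modified={b.txt, d.txt, e.txt, f.txt, g.txt} staged={h.txt}
After op 20 (git add e.txt): modified={b.txt, d.txt, f.txt, g.txt} staged={e.txt, h.txt}
After op 21 (git add a.txt): modified={b.txt, d.txt, f.txt, g.txt} staged={e.txt, h.txt}
Final staged set: {e.txt, h.txt} -> count=2

Answer: 2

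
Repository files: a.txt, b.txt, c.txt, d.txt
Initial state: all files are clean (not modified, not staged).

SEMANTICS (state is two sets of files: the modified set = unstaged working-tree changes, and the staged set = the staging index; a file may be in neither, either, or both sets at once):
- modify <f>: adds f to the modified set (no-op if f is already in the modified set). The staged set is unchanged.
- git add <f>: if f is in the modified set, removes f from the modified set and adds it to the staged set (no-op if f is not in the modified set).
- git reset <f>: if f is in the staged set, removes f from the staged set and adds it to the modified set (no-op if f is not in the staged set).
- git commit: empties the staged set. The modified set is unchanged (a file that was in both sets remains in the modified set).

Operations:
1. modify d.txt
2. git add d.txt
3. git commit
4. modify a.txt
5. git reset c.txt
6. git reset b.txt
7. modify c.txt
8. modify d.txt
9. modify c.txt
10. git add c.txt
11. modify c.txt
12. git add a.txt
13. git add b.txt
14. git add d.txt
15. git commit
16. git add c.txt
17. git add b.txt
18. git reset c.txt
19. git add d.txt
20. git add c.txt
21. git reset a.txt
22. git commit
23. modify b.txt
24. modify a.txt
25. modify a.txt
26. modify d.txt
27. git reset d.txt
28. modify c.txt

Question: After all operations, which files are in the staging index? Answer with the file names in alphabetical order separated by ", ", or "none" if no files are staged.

After op 1 (modify d.txt): modified={d.txt} staged={none}
After op 2 (git add d.txt): modified={none} staged={d.txt}
After op 3 (git commit): modified={none} staged={none}
After op 4 (modify a.txt): modified={a.txt} staged={none}
After op 5 (git reset c.txt): modified={a.txt} staged={none}
After op 6 (git reset b.txt): modified={a.txt} staged={none}
After op 7 (modify c.txt): modified={a.txt, c.txt} staged={none}
After op 8 (modify d.txt): modified={a.txt, c.txt, d.txt} staged={none}
After op 9 (modify c.txt): modified={a.txt, c.txt, d.txt} staged={none}
After op 10 (git add c.txt): modified={a.txt, d.txt} staged={c.txt}
After op 11 (modify c.txt): modified={a.txt, c.txt, d.txt} staged={c.txt}
After op 12 (git add a.txt): modified={c.txt, d.txt} staged={a.txt, c.txt}
After op 13 (git add b.txt): modified={c.txt, d.txt} staged={a.txt, c.txt}
After op 14 (git add d.txt): modified={c.txt} staged={a.txt, c.txt, d.txt}
After op 15 (git commit): modified={c.txt} staged={none}
After op 16 (git add c.txt): modified={none} staged={c.txt}
After op 17 (git add b.txt): modified={none} staged={c.txt}
After op 18 (git reset c.txt): modified={c.txt} staged={none}
After op 19 (git add d.txt): modified={c.txt} staged={none}
After op 20 (git add c.txt): modified={none} staged={c.txt}
After op 21 (git reset a.txt): modified={none} staged={c.txt}
After op 22 (git commit): modified={none} staged={none}
After op 23 (modify b.txt): modified={b.txt} staged={none}
After op 24 (modify a.txt): modified={a.txt, b.txt} staged={none}
After op 25 (modify a.txt): modified={a.txt, b.txt} staged={none}
After op 26 (modify d.txt): modified={a.txt, b.txt, d.txt} staged={none}
After op 27 (git reset d.txt): modified={a.txt, b.txt, d.txt} staged={none}
After op 28 (modify c.txt): modified={a.txt, b.txt, c.txt, d.txt} staged={none}

Answer: none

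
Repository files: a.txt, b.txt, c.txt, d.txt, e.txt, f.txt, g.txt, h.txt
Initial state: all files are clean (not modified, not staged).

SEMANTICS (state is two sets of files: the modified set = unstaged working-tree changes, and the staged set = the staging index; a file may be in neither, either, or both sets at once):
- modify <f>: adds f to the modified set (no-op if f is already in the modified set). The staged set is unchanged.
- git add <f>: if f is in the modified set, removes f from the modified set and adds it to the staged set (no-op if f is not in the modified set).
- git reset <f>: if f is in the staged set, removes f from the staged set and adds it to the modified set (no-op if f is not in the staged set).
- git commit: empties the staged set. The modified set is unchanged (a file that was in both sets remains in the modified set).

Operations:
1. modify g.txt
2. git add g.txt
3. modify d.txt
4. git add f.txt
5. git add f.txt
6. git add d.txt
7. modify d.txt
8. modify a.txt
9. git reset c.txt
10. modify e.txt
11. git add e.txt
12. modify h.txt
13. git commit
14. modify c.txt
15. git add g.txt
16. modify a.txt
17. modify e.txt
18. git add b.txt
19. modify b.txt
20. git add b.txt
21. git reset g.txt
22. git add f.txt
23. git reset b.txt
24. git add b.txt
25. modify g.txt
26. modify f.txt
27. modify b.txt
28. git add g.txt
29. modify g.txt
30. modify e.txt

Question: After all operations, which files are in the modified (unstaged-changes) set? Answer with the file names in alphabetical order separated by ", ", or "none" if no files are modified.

Answer: a.txt, b.txt, c.txt, d.txt, e.txt, f.txt, g.txt, h.txt

Derivation:
After op 1 (modify g.txt): modified={g.txt} staged={none}
After op 2 (git add g.txt): modified={none} staged={g.txt}
After op 3 (modify d.txt): modified={d.txt} staged={g.txt}
After op 4 (git add f.txt): modified={d.txt} staged={g.txt}
After op 5 (git add f.txt): modified={d.txt} staged={g.txt}
After op 6 (git add d.txt): modified={none} staged={d.txt, g.txt}
After op 7 (modify d.txt): modified={d.txt} staged={d.txt, g.txt}
After op 8 (modify a.txt): modified={a.txt, d.txt} staged={d.txt, g.txt}
After op 9 (git reset c.txt): modified={a.txt, d.txt} staged={d.txt, g.txt}
After op 10 (modify e.txt): modified={a.txt, d.txt, e.txt} staged={d.txt, g.txt}
After op 11 (git add e.txt): modified={a.txt, d.txt} staged={d.txt, e.txt, g.txt}
After op 12 (modify h.txt): modified={a.txt, d.txt, h.txt} staged={d.txt, e.txt, g.txt}
After op 13 (git commit): modified={a.txt, d.txt, h.txt} staged={none}
After op 14 (modify c.txt): modified={a.txt, c.txt, d.txt, h.txt} staged={none}
After op 15 (git add g.txt): modified={a.txt, c.txt, d.txt, h.txt} staged={none}
After op 16 (modify a.txt): modified={a.txt, c.txt, d.txt, h.txt} staged={none}
After op 17 (modify e.txt): modified={a.txt, c.txt, d.txt, e.txt, h.txt} staged={none}
After op 18 (git add b.txt): modified={a.txt, c.txt, d.txt, e.txt, h.txt} staged={none}
After op 19 (modify b.txt): modified={a.txt, b.txt, c.txt, d.txt, e.txt, h.txt} staged={none}
After op 20 (git add b.txt): modified={a.txt, c.txt, d.txt, e.txt, h.txt} staged={b.txt}
After op 21 (git reset g.txt): modified={a.txt, c.txt, d.txt, e.txt, h.txt} staged={b.txt}
After op 22 (git add f.txt): modified={a.txt, c.txt, d.txt, e.txt, h.txt} staged={b.txt}
After op 23 (git reset b.txt): modified={a.txt, b.txt, c.txt, d.txt, e.txt, h.txt} staged={none}
After op 24 (git add b.txt): modified={a.txt, c.txt, d.txt, e.txt, h.txt} staged={b.txt}
After op 25 (modify g.txt): modified={a.txt, c.txt, d.txt, e.txt, g.txt, h.txt} staged={b.txt}
After op 26 (modify f.txt): modified={a.txt, c.txt, d.txt, e.txt, f.txt, g.txt, h.txt} staged={b.txt}
After op 27 (modify b.txt): modified={a.txt, b.txt, c.txt, d.txt, e.txt, f.txt, g.txt, h.txt} staged={b.txt}
After op 28 (git add g.txt): modified={a.txt, b.txt, c.txt, d.txt, e.txt, f.txt, h.txt} staged={b.txt, g.txt}
After op 29 (modify g.txt): modified={a.txt, b.txt, c.txt, d.txt, e.txt, f.txt, g.txt, h.txt} staged={b.txt, g.txt}
After op 30 (modify e.txt): modified={a.txt, b.txt, c.txt, d.txt, e.txt, f.txt, g.txt, h.txt} staged={b.txt, g.txt}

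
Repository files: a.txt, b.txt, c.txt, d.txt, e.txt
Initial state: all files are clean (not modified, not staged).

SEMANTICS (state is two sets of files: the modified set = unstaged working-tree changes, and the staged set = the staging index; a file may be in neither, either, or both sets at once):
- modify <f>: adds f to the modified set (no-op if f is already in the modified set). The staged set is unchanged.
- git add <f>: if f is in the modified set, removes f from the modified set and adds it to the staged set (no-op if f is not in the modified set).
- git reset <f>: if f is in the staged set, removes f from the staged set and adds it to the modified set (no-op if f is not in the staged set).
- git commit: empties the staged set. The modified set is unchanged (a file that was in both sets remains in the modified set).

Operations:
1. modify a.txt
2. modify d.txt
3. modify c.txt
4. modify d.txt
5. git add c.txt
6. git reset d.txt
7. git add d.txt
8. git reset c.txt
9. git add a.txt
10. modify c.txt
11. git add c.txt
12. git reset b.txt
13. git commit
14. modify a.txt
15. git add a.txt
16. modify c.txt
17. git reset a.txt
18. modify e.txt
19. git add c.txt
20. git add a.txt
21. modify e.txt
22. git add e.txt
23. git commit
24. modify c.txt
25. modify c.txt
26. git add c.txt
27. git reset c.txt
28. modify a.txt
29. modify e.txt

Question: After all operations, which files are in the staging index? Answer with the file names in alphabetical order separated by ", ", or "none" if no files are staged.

Answer: none

Derivation:
After op 1 (modify a.txt): modified={a.txt} staged={none}
After op 2 (modify d.txt): modified={a.txt, d.txt} staged={none}
After op 3 (modify c.txt): modified={a.txt, c.txt, d.txt} staged={none}
After op 4 (modify d.txt): modified={a.txt, c.txt, d.txt} staged={none}
After op 5 (git add c.txt): modified={a.txt, d.txt} staged={c.txt}
After op 6 (git reset d.txt): modified={a.txt, d.txt} staged={c.txt}
After op 7 (git add d.txt): modified={a.txt} staged={c.txt, d.txt}
After op 8 (git reset c.txt): modified={a.txt, c.txt} staged={d.txt}
After op 9 (git add a.txt): modified={c.txt} staged={a.txt, d.txt}
After op 10 (modify c.txt): modified={c.txt} staged={a.txt, d.txt}
After op 11 (git add c.txt): modified={none} staged={a.txt, c.txt, d.txt}
After op 12 (git reset b.txt): modified={none} staged={a.txt, c.txt, d.txt}
After op 13 (git commit): modified={none} staged={none}
After op 14 (modify a.txt): modified={a.txt} staged={none}
After op 15 (git add a.txt): modified={none} staged={a.txt}
After op 16 (modify c.txt): modified={c.txt} staged={a.txt}
After op 17 (git reset a.txt): modified={a.txt, c.txt} staged={none}
After op 18 (modify e.txt): modified={a.txt, c.txt, e.txt} staged={none}
After op 19 (git add c.txt): modified={a.txt, e.txt} staged={c.txt}
After op 20 (git add a.txt): modified={e.txt} staged={a.txt, c.txt}
After op 21 (modify e.txt): modified={e.txt} staged={a.txt, c.txt}
After op 22 (git add e.txt): modified={none} staged={a.txt, c.txt, e.txt}
After op 23 (git commit): modified={none} staged={none}
After op 24 (modify c.txt): modified={c.txt} staged={none}
After op 25 (modify c.txt): modified={c.txt} staged={none}
After op 26 (git add c.txt): modified={none} staged={c.txt}
After op 27 (git reset c.txt): modified={c.txt} staged={none}
After op 28 (modify a.txt): modified={a.txt, c.txt} staged={none}
After op 29 (modify e.txt): modified={a.txt, c.txt, e.txt} staged={none}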